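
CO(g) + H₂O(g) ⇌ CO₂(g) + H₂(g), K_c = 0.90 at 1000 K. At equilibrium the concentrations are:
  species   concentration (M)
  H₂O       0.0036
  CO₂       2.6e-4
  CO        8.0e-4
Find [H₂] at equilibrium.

At equilibrium, K_c = [CO₂]·[H₂] / ([CO]·[H₂O]) = 0.90.
(2.6e-4)·([H₂]) / ((8.0e-4)·(0.0036)) = 0.90
[H₂] = 0.00997 = 0.010 M

[H₂] = 0.010 M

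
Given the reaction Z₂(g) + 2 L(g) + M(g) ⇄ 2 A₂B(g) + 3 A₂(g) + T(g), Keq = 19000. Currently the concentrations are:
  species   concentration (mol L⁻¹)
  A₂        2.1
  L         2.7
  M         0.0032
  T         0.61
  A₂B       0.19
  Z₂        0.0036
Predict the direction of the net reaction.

Q = [A₂B]²·[A₂]³·[T] / ([Z₂]·[L]²·[M]) = (0.19)²·(2.1)³·(0.61) / ((0.0036)·(2.7)²·(0.0032)) = 2400
Q = 2400 < Keq = 19000, so the forward reaction proceeds.

to the right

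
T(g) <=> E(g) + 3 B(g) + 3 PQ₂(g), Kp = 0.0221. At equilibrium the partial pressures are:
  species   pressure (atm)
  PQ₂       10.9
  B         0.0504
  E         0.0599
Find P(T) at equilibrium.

P(T) = 0.449 atm

At equilibrium, Kp = P(E)·P(B)³·P(PQ₂)³ / P(T) = 0.0221.
(0.0599)·(0.0504)³·(10.9)³ / (P(T)) = 0.0221
P(T) = 0.449 atm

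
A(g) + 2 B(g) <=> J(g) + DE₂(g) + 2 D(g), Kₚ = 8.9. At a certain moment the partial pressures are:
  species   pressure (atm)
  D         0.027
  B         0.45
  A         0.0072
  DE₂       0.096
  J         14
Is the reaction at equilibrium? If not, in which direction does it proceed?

Qₚ = P(J)·P(DE₂)·P(D)² / (P(A)·P(B)²) = (14)·(0.096)·(0.027)² / ((0.0072)·(0.45)²) = 0.67
Qₚ = 0.67 < Kₚ = 8.9, so the forward reaction proceeds.

to the right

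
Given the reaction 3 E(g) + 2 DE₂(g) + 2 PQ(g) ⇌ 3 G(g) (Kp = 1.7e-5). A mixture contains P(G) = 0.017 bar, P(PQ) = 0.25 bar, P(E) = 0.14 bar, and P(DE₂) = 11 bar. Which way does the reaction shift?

reverse (toward reactants)

Qp = P(G)³ / (P(E)³·P(DE₂)²·P(PQ)²) = (0.017)³ / ((0.14)³·(11)²·(0.25)²) = 2.4e-4
Qp = 2.4e-4 > Kp = 1.7e-5, so the reverse reaction proceeds.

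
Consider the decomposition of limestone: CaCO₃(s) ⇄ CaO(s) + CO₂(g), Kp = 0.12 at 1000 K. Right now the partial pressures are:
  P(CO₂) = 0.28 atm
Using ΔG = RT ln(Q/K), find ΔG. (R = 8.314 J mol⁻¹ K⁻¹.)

ΔG = 7.04 kJ/mol

(CaCO₃, CaO are pure solids — omitted from Qp.)
Qp = P(CO₂) = 0.280
ΔG = RT ln(Qp/Kp) = (8.314 J mol⁻¹ K⁻¹)(1000 K) × ln(0.280/0.12)
   = (8.314 kJ/mol)(0.8473) = 7.04 kJ/mol
ΔG > 0, so the forward reaction is non-spontaneous (proceeds in reverse).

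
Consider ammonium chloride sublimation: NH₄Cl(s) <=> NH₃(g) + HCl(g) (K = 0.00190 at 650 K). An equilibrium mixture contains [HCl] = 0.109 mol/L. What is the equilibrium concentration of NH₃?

(NH₄Cl is a pure solid — omitted from K.)
At equilibrium, K = [NH₃]·[HCl] = 0.00190.
([NH₃])·(0.109) = 0.00190
[NH₃] = 0.0174 mol/L

[NH₃] = 0.0174 mol/L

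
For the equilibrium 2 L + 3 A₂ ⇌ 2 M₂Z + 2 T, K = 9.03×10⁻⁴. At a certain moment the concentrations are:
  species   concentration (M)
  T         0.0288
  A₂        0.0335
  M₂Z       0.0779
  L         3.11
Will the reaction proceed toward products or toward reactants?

Q = [M₂Z]²·[T]² / ([L]²·[A₂]³) = (0.0779)²·(0.0288)² / ((3.11)²·(0.0335)³) = 0.0138
Q = 0.0138 > K = 9.03×10⁻⁴, so the reverse reaction proceeds.

toward reactants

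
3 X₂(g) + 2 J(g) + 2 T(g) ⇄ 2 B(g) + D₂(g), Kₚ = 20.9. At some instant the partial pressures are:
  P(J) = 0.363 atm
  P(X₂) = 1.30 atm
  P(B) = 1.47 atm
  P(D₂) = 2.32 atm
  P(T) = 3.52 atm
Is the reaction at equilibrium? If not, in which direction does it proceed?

Qₚ = P(B)²·P(D₂) / (P(X₂)³·P(J)²·P(T)²) = (1.47)²·(2.32) / ((1.30)³·(0.363)²·(3.52)²) = 1.40
Qₚ = 1.40 < Kₚ = 20.9, so the forward reaction proceeds.

in the forward direction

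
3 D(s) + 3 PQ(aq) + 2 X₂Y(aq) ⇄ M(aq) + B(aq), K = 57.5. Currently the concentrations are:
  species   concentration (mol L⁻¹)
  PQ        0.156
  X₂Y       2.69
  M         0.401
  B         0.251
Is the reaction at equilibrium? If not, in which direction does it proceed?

toward products

(D is a pure solid — omitted from Q.)
Q = [M]·[B] / ([PQ]³·[X₂Y]²) = (0.401)·(0.251) / ((0.156)³·(2.69)²) = 3.66
Q = 3.66 < K = 57.5, so the forward reaction proceeds.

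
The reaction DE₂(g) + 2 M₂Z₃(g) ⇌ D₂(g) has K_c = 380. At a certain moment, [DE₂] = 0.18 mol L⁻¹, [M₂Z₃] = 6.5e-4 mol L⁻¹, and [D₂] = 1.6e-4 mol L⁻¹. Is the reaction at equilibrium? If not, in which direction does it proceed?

reverse (toward reactants)

Q_c = [D₂] / ([DE₂]·[M₂Z₃]²) = (1.6e-4) / ((0.18)·(6.5e-4)²) = 2100
Q_c = 2100 > K_c = 380, so the reverse reaction proceeds.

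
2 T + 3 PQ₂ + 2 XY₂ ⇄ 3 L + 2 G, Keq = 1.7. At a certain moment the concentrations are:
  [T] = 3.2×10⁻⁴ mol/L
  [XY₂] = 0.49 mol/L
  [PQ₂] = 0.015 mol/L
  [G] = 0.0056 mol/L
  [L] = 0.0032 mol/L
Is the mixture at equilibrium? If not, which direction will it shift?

Q = [L]³·[G]² / ([T]²·[PQ₂]³·[XY₂]²) = (0.0032)³·(0.0056)² / ((3.2×10⁻⁴)²·(0.015)³·(0.49)²) = 12
Q = 12 > Keq = 1.7: net reverse reaction.

no; Q > K, reaction proceeds in reverse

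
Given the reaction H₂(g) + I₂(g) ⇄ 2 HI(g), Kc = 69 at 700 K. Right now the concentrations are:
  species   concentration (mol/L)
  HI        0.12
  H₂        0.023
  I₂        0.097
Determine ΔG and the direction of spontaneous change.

ΔG = -13.8 kJ/mol; the forward reaction is spontaneous

Qc = [HI]² / ([H₂]·[I₂]) = (0.12)² / ((0.023)·(0.097)) = 6.45
ΔG = RT ln(Qc/Kc) = (8.314 J mol⁻¹ K⁻¹)(700 K) × ln(6.45/69)
   = (5.820 kJ/mol)(-2.370) = -13.8 kJ/mol
ΔG < 0, so the forward reaction is spontaneous (proceeds forward).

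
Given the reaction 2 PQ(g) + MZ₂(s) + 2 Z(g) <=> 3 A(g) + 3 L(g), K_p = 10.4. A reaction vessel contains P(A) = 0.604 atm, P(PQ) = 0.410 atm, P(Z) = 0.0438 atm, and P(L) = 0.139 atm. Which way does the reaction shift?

(MZ₂ is a pure solid — omitted from Q_p.)
Q_p = P(A)³·P(L)³ / (P(PQ)²·P(Z)²) = (0.604)³·(0.139)³ / ((0.410)²·(0.0438)²) = 1.84
Q_p = 1.84 < K_p = 10.4, so the forward reaction proceeds.

to the right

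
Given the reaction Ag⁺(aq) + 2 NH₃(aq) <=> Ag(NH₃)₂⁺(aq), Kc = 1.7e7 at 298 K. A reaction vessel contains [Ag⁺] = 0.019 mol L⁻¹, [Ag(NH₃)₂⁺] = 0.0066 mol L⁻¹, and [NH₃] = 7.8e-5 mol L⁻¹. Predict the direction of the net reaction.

toward reactants

Qc = [Ag(NH₃)₂⁺] / ([Ag⁺]·[NH₃]²) = (0.0066) / ((0.019)·(7.8e-5)²) = 5.7e7
Qc = 5.7e7 > Kc = 1.7e7, so the reverse reaction proceeds.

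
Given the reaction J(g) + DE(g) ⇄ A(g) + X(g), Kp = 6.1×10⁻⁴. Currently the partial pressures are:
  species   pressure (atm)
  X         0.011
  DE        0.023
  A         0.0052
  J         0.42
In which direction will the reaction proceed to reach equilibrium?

toward reactants

Qp = P(A)·P(X) / (P(J)·P(DE)) = (0.0052)·(0.011) / ((0.42)·(0.023)) = 0.0059
Qp = 0.0059 > Kp = 6.1×10⁻⁴, so the reverse reaction proceeds.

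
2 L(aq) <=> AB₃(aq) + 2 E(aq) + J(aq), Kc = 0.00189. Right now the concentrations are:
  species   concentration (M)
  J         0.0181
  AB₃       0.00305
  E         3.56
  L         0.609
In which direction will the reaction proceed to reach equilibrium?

no net change (already at equilibrium)

Qc = [AB₃]·[E]²·[J] / [L]² = (0.00305)·(3.56)²·(0.0181) / (0.609)² = 0.00189
Qc = 0.00189 = Kc, so the system is already at equilibrium.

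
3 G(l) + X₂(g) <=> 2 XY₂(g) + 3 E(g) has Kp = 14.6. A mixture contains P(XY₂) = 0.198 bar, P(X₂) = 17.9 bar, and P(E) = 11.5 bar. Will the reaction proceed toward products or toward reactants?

forward (toward products)

(G is a pure liquid — omitted from Qp.)
Qp = P(XY₂)²·P(E)³ / P(X₂) = (0.198)²·(11.5)³ / (17.9) = 3.33
Qp = 3.33 < Kp = 14.6, so the forward reaction proceeds.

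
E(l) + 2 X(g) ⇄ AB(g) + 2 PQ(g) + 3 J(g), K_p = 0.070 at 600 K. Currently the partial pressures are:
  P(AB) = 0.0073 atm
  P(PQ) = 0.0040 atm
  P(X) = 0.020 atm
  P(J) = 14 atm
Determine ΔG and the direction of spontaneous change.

(E is a pure liquid — omitted from Q_p.)
Q_p = P(AB)·P(PQ)²·P(J)³ / P(X)² = (0.0073)·(0.0040)²·(14)³ / (0.020)² = 0.801
ΔG = RT ln(Q_p/K_p) = (8.314 J mol⁻¹ K⁻¹)(600 K) × ln(0.801/0.070)
   = (4.988 kJ/mol)(2.437) = 12.2 kJ/mol
ΔG > 0, so the forward reaction is non-spontaneous (proceeds in reverse).

ΔG = 12.2 kJ/mol; the forward reaction is non-spontaneous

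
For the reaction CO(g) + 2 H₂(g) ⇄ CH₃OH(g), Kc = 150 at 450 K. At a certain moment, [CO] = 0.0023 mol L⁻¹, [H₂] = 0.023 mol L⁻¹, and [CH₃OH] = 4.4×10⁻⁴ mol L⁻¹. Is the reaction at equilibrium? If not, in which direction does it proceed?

reverse (toward reactants)

Qc = [CH₃OH] / ([CO]·[H₂]²) = (4.4×10⁻⁴) / ((0.0023)·(0.023)²) = 360
Qc = 360 > Kc = 150, so the reverse reaction proceeds.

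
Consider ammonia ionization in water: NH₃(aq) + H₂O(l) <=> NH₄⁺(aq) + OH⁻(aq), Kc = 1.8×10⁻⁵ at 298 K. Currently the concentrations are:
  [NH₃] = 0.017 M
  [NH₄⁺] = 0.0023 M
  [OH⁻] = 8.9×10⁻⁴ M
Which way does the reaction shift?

(H₂O is a pure liquid — omitted from Qc.)
Qc = [NH₄⁺]·[OH⁻] / [NH₃] = (0.0023)·(8.9×10⁻⁴) / (0.017) = 1.2×10⁻⁴
Qc = 1.2×10⁻⁴ > Kc = 1.8×10⁻⁵, so the reverse reaction proceeds.

toward reactants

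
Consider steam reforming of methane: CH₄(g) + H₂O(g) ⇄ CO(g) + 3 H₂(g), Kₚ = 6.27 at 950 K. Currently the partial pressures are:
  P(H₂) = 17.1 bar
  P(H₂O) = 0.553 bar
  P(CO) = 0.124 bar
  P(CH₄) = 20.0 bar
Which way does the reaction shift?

Qₚ = P(CO)·P(H₂)³ / (P(CH₄)·P(H₂O)) = (0.124)·(17.1)³ / ((20.0)·(0.553)) = 56.1
Qₚ = 56.1 > Kₚ = 6.27, so the reverse reaction proceeds.

toward reactants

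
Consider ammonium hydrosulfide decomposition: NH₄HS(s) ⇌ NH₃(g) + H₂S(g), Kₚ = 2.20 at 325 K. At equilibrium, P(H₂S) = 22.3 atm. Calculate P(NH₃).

(NH₄HS is a pure solid — omitted from Kₚ.)
At equilibrium, Kₚ = P(NH₃)·P(H₂S) = 2.20.
(P(NH₃))·(22.3) = 2.20
P(NH₃) = 0.0987 atm

P(NH₃) = 0.0987 atm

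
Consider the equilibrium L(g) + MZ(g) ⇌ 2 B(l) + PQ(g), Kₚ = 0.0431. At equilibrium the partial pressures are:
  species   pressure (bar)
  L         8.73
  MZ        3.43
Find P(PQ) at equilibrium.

(B is a pure liquid — omitted from Kₚ.)
At equilibrium, Kₚ = P(PQ) / (P(L)·P(MZ)) = 0.0431.
(P(PQ)) / ((8.73)·(3.43)) = 0.0431
P(PQ) = 1.29 bar

P(PQ) = 1.29 bar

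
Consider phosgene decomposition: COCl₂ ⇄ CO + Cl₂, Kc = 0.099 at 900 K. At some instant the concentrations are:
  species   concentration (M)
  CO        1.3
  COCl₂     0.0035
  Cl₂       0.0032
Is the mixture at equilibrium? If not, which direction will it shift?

no; Q > K, reaction proceeds in reverse

Qc = [CO]·[Cl₂] / [COCl₂] = (1.3)·(0.0032) / (0.0035) = 1.2
Qc = 1.2 > Kc = 0.099: net reverse reaction.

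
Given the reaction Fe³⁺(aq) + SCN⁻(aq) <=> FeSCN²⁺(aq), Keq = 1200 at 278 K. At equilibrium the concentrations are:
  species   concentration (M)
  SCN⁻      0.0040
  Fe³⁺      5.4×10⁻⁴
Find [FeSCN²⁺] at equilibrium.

At equilibrium, Keq = [FeSCN²⁺] / ([Fe³⁺]·[SCN⁻]) = 1200.
([FeSCN²⁺]) / ((5.4×10⁻⁴)·(0.0040)) = 1200
[FeSCN²⁺] = 0.00259 = 0.0026 M

[FeSCN²⁺] = 0.0026 M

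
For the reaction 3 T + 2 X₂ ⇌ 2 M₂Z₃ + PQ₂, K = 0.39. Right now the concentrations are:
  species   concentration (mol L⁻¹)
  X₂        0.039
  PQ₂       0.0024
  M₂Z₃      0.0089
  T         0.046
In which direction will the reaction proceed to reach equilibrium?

Q = [M₂Z₃]²·[PQ₂] / ([T]³·[X₂]²) = (0.0089)²·(0.0024) / ((0.046)³·(0.039)²) = 1.3
Q = 1.3 > K = 0.39, so the reverse reaction proceeds.

reverse (toward reactants)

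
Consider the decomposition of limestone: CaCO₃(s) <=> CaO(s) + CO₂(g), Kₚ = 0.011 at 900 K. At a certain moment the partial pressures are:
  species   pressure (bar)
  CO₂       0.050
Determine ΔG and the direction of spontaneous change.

(CaCO₃, CaO are pure solids — omitted from Qₚ.)
Qₚ = P(CO₂) = 0.0500
ΔG = RT ln(Qₚ/Kₚ) = (8.314 J mol⁻¹ K⁻¹)(900 K) × ln(0.0500/0.011)
   = (7.483 kJ/mol)(1.514) = 11.3 kJ/mol
ΔG > 0, so the forward reaction is non-spontaneous (proceeds in reverse).

ΔG = 11.3 kJ/mol; the forward reaction is non-spontaneous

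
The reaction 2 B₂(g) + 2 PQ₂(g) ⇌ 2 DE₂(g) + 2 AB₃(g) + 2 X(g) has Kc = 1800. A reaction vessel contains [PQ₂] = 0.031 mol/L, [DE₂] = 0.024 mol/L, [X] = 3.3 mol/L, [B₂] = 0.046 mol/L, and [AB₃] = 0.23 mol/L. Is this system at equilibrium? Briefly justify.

Qc = [DE₂]²·[AB₃]²·[X]² / ([B₂]²·[PQ₂]²) = (0.024)²·(0.23)²·(3.3)² / ((0.046)²·(0.031)²) = 160
Qc = 160 < Kc = 1800: net forward reaction.

no; Q < K, reaction proceeds forward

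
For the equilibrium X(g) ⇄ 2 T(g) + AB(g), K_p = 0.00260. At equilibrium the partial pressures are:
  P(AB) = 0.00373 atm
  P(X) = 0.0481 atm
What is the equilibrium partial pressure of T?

At equilibrium, K_p = P(T)²·P(AB) / P(X) = 0.00260.
(P(T))²·(0.00373) / (0.0481) = 0.00260
P(T)² = 0.0335 ⇒ P(T) = 0.183 atm

P(T) = 0.183 atm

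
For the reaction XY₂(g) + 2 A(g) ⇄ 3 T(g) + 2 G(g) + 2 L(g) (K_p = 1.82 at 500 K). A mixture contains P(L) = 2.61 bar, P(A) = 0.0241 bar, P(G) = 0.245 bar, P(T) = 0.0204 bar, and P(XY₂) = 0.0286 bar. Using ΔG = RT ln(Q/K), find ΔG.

Q_p = P(T)³·P(G)²·P(L)² / (P(XY₂)·P(A)²) = (0.0204)³·(0.245)²·(2.61)² / ((0.0286)·(0.0241)²) = 0.209
ΔG = RT ln(Q_p/K_p) = (8.314 J mol⁻¹ K⁻¹)(500 K) × ln(0.209/1.82)
   = (4.157 kJ/mol)(-2.164) = -9.00 kJ/mol
ΔG < 0, so the forward reaction is spontaneous (proceeds forward).

ΔG = -9.00 kJ/mol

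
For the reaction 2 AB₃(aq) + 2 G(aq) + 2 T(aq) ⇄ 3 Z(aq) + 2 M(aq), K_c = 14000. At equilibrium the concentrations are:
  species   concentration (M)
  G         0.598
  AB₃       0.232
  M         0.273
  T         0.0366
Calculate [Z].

[Z] = 1.69 M

At equilibrium, K_c = [Z]³·[M]² / ([AB₃]²·[G]²·[T]²) = 14000.
([Z])³·(0.273)² / ((0.232)²·(0.598)²·(0.0366)²) = 14000
[Z]³ = 4.84 ⇒ [Z] = 1.69 M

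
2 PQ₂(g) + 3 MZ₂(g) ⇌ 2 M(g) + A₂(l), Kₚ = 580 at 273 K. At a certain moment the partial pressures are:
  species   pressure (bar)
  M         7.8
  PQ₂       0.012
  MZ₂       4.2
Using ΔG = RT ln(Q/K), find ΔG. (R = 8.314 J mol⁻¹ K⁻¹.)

ΔG = 5.19 kJ/mol

(A₂ is a pure liquid — omitted from Qₚ.)
Qₚ = P(M)² / (P(PQ₂)²·P(MZ₂)³) = (7.8)² / ((0.012)²·(4.2)³) = 5700
ΔG = RT ln(Qₚ/Kₚ) = (8.314 J mol⁻¹ K⁻¹)(273 K) × ln(5700/580)
   = (2.270 kJ/mol)(2.285) = 5.19 kJ/mol
ΔG > 0, so the forward reaction is non-spontaneous (proceeds in reverse).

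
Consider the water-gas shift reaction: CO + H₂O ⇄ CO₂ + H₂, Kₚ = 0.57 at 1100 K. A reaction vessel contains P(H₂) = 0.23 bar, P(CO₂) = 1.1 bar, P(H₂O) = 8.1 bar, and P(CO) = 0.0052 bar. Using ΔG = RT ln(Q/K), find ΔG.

ΔG = 21.5 kJ/mol

Qₚ = P(CO₂)·P(H₂) / (P(CO)·P(H₂O)) = (1.1)·(0.23) / ((0.0052)·(8.1)) = 6.01
ΔG = RT ln(Qₚ/Kₚ) = (8.314 J mol⁻¹ K⁻¹)(1100 K) × ln(6.01/0.57)
   = (9.145 kJ/mol)(2.356) = 21.5 kJ/mol
ΔG > 0, so the forward reaction is non-spontaneous (proceeds in reverse).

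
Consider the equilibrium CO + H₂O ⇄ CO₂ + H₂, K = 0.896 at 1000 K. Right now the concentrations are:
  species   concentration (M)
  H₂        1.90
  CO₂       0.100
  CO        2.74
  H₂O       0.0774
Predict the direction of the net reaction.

Q = [CO₂]·[H₂] / ([CO]·[H₂O]) = (0.100)·(1.90) / ((2.74)·(0.0774)) = 0.896
Q = 0.896 = K, so the system is already at equilibrium.

no net change (already at equilibrium)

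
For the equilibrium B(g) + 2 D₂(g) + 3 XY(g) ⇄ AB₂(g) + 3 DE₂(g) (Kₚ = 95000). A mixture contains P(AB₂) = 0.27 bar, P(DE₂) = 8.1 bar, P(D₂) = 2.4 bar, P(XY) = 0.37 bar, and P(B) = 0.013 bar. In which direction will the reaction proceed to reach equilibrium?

Qₚ = P(AB₂)·P(DE₂)³ / (P(B)·P(D₂)²·P(XY)³) = (0.27)·(8.1)³ / ((0.013)·(2.4)²·(0.37)³) = 38000
Qₚ = 38000 < Kₚ = 95000, so the forward reaction proceeds.

to the right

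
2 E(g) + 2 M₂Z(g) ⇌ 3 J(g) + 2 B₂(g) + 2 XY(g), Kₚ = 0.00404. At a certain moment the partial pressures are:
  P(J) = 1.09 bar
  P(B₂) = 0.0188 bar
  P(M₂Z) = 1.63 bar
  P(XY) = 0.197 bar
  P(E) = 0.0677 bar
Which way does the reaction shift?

Qₚ = P(J)³·P(B₂)²·P(XY)² / (P(E)²·P(M₂Z)²) = (1.09)³·(0.0188)²·(0.197)² / ((0.0677)²·(1.63)²) = 0.00146
Qₚ = 0.00146 < Kₚ = 0.00404, so the forward reaction proceeds.

in the forward direction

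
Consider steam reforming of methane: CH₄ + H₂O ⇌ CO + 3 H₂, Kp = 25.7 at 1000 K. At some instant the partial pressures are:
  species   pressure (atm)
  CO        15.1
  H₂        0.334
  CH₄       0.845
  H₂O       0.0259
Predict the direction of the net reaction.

Qp = P(CO)·P(H₂)³ / (P(CH₄)·P(H₂O)) = (15.1)·(0.334)³ / ((0.845)·(0.0259)) = 25.7
Qp = 25.7 = Kp, so the system is already at equilibrium.

neither direction; the system is at equilibrium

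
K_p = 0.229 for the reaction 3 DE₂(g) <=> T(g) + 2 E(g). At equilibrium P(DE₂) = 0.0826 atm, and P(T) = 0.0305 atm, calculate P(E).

P(E) = 0.0650 atm

At equilibrium, K_p = P(T)·P(E)² / P(DE₂)³ = 0.229.
(0.0305)·(P(E))² / (0.0826)³ = 0.229
P(E)² = 0.00423 ⇒ P(E) = 0.0650 atm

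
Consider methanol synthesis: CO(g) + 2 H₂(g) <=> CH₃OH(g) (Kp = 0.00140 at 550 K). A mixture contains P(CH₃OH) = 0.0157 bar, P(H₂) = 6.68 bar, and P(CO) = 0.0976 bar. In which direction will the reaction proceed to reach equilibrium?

in the reverse direction

Qp = P(CH₃OH) / (P(CO)·P(H₂)²) = (0.0157) / ((0.0976)·(6.68)²) = 0.00360
Qp = 0.00360 > Kp = 0.00140, so the reverse reaction proceeds.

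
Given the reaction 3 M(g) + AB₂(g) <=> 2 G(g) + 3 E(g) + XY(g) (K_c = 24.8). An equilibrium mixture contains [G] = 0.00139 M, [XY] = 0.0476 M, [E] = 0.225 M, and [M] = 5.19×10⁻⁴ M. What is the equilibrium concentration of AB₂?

[AB₂] = 0.302 M

At equilibrium, K_c = [G]²·[E]³·[XY] / ([M]³·[AB₂]) = 24.8.
(0.00139)²·(0.225)³·(0.0476) / ((5.19×10⁻⁴)³·([AB₂])) = 24.8
[AB₂] = 0.302 M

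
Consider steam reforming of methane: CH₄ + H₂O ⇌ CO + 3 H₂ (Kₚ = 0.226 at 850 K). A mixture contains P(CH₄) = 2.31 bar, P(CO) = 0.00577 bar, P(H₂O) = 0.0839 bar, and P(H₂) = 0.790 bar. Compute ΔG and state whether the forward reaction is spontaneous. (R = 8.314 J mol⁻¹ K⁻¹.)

Qₚ = P(CO)·P(H₂)³ / (P(CH₄)·P(H₂O)) = (0.00577)·(0.790)³ / ((2.31)·(0.0839)) = 0.0147
ΔG = RT ln(Qₚ/Kₚ) = (8.314 J mol⁻¹ K⁻¹)(850 K) × ln(0.0147/0.226)
   = (7.067 kJ/mol)(-2.733) = -19.3 kJ/mol
ΔG < 0, so the forward reaction is spontaneous (proceeds forward).

ΔG = -19.3 kJ/mol; the forward reaction is spontaneous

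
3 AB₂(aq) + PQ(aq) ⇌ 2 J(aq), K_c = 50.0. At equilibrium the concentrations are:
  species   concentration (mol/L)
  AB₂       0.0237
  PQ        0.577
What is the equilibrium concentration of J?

[J] = 0.0196 mol/L

At equilibrium, K_c = [J]² / ([AB₂]³·[PQ]) = 50.0.
([J])² / ((0.0237)³·(0.577)) = 50.0
[J]² = 3.84×10⁻⁴ ⇒ [J] = 0.0196 mol/L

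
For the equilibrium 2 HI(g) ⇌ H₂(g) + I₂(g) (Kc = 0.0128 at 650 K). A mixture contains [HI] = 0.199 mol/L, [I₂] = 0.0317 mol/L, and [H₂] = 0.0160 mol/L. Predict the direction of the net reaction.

no net change (already at equilibrium)

Qc = [H₂]·[I₂] / [HI]² = (0.0160)·(0.0317) / (0.199)² = 0.0128
Qc = 0.0128 = Kc, so the system is already at equilibrium.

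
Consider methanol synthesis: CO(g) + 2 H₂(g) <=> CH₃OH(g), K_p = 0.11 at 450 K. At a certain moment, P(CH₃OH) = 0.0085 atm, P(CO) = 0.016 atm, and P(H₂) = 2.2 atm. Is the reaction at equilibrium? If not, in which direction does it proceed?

neither direction; the system is at equilibrium

Q_p = P(CH₃OH) / (P(CO)·P(H₂)²) = (0.0085) / ((0.016)·(2.2)²) = 0.11
Q_p = 0.11 = K_p, so the system is already at equilibrium.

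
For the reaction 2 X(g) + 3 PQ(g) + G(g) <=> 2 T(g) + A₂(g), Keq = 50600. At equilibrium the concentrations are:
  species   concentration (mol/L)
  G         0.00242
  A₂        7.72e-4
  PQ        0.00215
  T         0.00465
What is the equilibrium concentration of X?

[X] = 0.117 mol/L

At equilibrium, Keq = [T]²·[A₂] / ([X]²·[PQ]³·[G]) = 50600.
(0.00465)²·(7.72e-4) / (([X])²·(0.00215)³·(0.00242)) = 50600
[X]² = 0.0137 ⇒ [X] = 0.117 mol/L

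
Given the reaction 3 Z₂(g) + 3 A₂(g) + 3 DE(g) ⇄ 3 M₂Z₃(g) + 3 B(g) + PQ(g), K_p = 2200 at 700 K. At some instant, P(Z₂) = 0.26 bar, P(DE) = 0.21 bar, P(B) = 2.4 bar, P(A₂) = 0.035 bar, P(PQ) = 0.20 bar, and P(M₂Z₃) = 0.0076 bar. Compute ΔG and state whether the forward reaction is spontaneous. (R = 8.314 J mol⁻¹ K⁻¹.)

ΔG = -14.8 kJ/mol; the forward reaction is spontaneous

Q_p = P(M₂Z₃)³·P(B)³·P(PQ) / (P(Z₂)³·P(A₂)³·P(DE)³) = (0.0076)³·(2.4)³·(0.20) / ((0.26)³·(0.035)³·(0.21)³) = 174
ΔG = RT ln(Q_p/K_p) = (8.314 J mol⁻¹ K⁻¹)(700 K) × ln(174/2200)
   = (5.820 kJ/mol)(-2.537) = -14.8 kJ/mol
ΔG < 0, so the forward reaction is spontaneous (proceeds forward).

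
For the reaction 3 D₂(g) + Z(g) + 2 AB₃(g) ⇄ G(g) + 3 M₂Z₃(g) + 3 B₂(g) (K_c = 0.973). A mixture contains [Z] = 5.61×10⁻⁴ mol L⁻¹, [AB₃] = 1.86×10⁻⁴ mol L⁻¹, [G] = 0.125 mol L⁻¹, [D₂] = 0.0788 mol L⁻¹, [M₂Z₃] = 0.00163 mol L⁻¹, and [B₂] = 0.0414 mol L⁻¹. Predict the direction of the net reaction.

Q_c = [G]·[M₂Z₃]³·[B₂]³ / ([D₂]³·[Z]·[AB₃]²) = (0.125)·(0.00163)³·(0.0414)³ / ((0.0788)³·(5.61×10⁻⁴)·(1.86×10⁻⁴)²) = 4.04
Q_c = 4.04 > K_c = 0.973, so the reverse reaction proceeds.

reverse (toward reactants)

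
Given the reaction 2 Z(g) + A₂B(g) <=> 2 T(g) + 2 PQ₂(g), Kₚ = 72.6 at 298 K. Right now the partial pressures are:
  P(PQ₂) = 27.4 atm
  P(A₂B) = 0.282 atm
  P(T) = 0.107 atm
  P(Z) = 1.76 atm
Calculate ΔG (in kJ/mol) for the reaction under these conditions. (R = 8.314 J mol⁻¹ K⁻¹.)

ΔG = -4.95 kJ/mol

Qₚ = P(T)²·P(PQ₂)² / (P(Z)²·P(A₂B)) = (0.107)²·(27.4)² / ((1.76)²·(0.282)) = 9.84
ΔG = RT ln(Qₚ/Kₚ) = (8.314 J mol⁻¹ K⁻¹)(298 K) × ln(9.84/72.6)
   = (2.478 kJ/mol)(-1.999) = -4.95 kJ/mol
ΔG < 0, so the forward reaction is spontaneous (proceeds forward).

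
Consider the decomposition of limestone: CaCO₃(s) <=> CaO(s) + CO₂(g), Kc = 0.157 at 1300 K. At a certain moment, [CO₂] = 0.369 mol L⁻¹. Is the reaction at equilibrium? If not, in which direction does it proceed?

(CaCO₃, CaO are pure solids — omitted from Qc.)
Qc = [CO₂] = 0.369
Qc = 0.369 > Kc = 0.157, so the reverse reaction proceeds.

in the reverse direction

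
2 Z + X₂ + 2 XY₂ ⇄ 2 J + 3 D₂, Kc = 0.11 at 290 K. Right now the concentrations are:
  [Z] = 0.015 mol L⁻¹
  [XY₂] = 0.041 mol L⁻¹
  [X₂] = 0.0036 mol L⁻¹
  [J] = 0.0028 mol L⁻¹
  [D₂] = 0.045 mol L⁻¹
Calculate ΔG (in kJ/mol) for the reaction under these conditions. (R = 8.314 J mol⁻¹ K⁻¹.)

ΔG = 3.77 kJ/mol

Qc = [J]²·[D₂]³ / ([Z]²·[X₂]·[XY₂]²) = (0.0028)²·(0.045)³ / ((0.015)²·(0.0036)·(0.041)²) = 0.525
ΔG = RT ln(Qc/Kc) = (8.314 J mol⁻¹ K⁻¹)(290 K) × ln(0.525/0.11)
   = (2.411 kJ/mol)(1.563) = 3.77 kJ/mol
ΔG > 0, so the forward reaction is non-spontaneous (proceeds in reverse).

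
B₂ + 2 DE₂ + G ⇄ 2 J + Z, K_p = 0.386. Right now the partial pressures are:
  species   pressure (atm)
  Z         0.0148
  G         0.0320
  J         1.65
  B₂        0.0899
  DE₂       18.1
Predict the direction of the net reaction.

Q_p = P(J)²·P(Z) / (P(B₂)·P(DE₂)²·P(G)) = (1.65)²·(0.0148) / ((0.0899)·(18.1)²·(0.0320)) = 0.0428
Q_p = 0.0428 < K_p = 0.386, so the forward reaction proceeds.

to the right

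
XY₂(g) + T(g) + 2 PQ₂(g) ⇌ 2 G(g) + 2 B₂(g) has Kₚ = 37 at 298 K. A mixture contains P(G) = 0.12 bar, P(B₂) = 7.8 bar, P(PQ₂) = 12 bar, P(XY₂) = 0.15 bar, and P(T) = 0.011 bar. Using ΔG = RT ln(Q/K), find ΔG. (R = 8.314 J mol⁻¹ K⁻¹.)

Qₚ = P(G)²·P(B₂)² / (P(XY₂)·P(T)·P(PQ₂)²) = (0.12)²·(7.8)² / ((0.15)·(0.011)·(12)²) = 3.69
ΔG = RT ln(Qₚ/Kₚ) = (8.314 J mol⁻¹ K⁻¹)(298 K) × ln(3.69/37)
   = (2.478 kJ/mol)(-2.305) = -5.71 kJ/mol
ΔG < 0, so the forward reaction is spontaneous (proceeds forward).

ΔG = -5.71 kJ/mol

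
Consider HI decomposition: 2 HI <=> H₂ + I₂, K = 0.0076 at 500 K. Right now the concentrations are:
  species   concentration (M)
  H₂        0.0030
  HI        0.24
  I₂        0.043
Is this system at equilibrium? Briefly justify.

Q = [H₂]·[I₂] / [HI]² = (0.0030)·(0.043) / (0.24)² = 0.0022
Q = 0.0022 < K = 0.0076: net forward reaction.

no; Q < K, reaction proceeds forward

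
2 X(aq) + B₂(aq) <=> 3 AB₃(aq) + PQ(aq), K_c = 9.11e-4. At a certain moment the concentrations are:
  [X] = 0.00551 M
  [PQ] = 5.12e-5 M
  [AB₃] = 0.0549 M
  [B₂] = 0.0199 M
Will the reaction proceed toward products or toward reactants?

Q_c = [AB₃]³·[PQ] / ([X]²·[B₂]) = (0.0549)³·(5.12e-5) / ((0.00551)²·(0.0199)) = 0.0140
Q_c = 0.0140 > K_c = 9.11e-4, so the reverse reaction proceeds.

to the left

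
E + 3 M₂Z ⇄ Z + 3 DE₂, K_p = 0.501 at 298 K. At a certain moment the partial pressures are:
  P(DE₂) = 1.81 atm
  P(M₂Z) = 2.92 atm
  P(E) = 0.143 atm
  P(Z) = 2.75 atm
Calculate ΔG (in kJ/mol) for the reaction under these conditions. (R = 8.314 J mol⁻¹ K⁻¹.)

ΔG = 5.48 kJ/mol

Q_p = P(Z)·P(DE₂)³ / (P(E)·P(M₂Z)³) = (2.75)·(1.81)³ / ((0.143)·(2.92)³) = 4.58
ΔG = RT ln(Q_p/K_p) = (8.314 J mol⁻¹ K⁻¹)(298 K) × ln(4.58/0.501)
   = (2.478 kJ/mol)(2.213) = 5.48 kJ/mol
ΔG > 0, so the forward reaction is non-spontaneous (proceeds in reverse).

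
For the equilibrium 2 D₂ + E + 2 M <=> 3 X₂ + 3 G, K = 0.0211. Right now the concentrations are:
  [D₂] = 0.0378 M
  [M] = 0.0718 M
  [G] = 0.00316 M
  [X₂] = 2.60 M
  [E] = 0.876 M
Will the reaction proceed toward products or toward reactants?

reverse (toward reactants)

Q = [X₂]³·[G]³ / ([D₂]²·[E]·[M]²) = (2.60)³·(0.00316)³ / ((0.0378)²·(0.876)·(0.0718)²) = 0.0859
Q = 0.0859 > K = 0.0211, so the reverse reaction proceeds.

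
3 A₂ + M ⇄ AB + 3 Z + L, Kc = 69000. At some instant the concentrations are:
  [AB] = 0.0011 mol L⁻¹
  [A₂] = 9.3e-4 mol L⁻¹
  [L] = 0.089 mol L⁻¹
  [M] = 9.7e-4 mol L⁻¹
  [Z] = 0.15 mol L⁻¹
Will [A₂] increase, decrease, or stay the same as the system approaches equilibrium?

Qc = [AB]·[Z]³·[L] / ([A₂]³·[M]) = (0.0011)·(0.15)³·(0.089) / ((9.3e-4)³·(9.7e-4)) = 4.2e5
Qc = 4.2e5 > Kc = 69000: net reverse reaction.
A₂ is a reactant, so it increases.

increase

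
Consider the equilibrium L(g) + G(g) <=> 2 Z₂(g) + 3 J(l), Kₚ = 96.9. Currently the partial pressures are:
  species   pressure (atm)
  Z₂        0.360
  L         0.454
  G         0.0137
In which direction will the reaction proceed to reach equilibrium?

forward (toward products)

(J is a pure liquid — omitted from Qₚ.)
Qₚ = P(Z₂)² / (P(L)·P(G)) = (0.360)² / ((0.454)·(0.0137)) = 20.8
Qₚ = 20.8 < Kₚ = 96.9, so the forward reaction proceeds.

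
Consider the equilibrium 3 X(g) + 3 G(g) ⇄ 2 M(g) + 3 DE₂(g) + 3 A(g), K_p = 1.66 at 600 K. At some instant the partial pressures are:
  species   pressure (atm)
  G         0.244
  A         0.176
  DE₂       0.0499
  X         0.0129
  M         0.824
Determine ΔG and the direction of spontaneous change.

Q_p = P(M)²·P(DE₂)³·P(A)³ / (P(X)³·P(G)³) = (0.824)²·(0.0499)³·(0.176)³ / ((0.0129)³·(0.244)³) = 14.7
ΔG = RT ln(Q_p/K_p) = (8.314 J mol⁻¹ K⁻¹)(600 K) × ln(14.7/1.66)
   = (4.988 kJ/mol)(2.181) = 10.9 kJ/mol
ΔG > 0, so the forward reaction is non-spontaneous (proceeds in reverse).

ΔG = 10.9 kJ/mol; the forward reaction is non-spontaneous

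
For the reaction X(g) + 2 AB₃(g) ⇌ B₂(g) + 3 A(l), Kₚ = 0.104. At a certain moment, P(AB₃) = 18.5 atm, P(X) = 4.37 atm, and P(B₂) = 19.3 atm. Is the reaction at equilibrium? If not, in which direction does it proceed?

toward products

(A is a pure liquid — omitted from Qₚ.)
Qₚ = P(B₂) / (P(X)·P(AB₃)²) = (19.3) / ((4.37)·(18.5)²) = 0.0129
Qₚ = 0.0129 < Kₚ = 0.104, so the forward reaction proceeds.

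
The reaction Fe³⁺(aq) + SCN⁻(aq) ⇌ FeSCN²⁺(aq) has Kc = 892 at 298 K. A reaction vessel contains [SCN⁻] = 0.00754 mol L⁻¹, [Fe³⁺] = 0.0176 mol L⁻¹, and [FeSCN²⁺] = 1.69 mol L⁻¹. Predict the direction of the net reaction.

reverse (toward reactants)

Qc = [FeSCN²⁺] / ([Fe³⁺]·[SCN⁻]) = (1.69) / ((0.0176)·(0.00754)) = 12700
Qc = 12700 > Kc = 892, so the reverse reaction proceeds.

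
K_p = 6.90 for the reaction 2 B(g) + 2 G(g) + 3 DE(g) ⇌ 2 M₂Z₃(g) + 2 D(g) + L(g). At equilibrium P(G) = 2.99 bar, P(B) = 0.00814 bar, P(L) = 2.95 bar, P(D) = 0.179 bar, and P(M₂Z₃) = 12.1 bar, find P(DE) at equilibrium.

At equilibrium, K_p = P(M₂Z₃)²·P(D)²·P(L) / (P(B)²·P(G)²·P(DE)³) = 6.90.
(12.1)²·(0.179)²·(2.95) / ((0.00814)²·(2.99)²·(P(DE))³) = 6.90
P(DE)³ = 3390 ⇒ P(DE) = 15.0 bar

P(DE) = 15.0 bar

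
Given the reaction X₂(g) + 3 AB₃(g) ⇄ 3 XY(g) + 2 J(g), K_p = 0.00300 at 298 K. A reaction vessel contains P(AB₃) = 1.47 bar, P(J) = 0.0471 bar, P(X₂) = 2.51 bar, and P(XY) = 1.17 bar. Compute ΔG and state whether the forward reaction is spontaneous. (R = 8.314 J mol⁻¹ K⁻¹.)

ΔG = -4.72 kJ/mol; the forward reaction is spontaneous

Q_p = P(XY)³·P(J)² / (P(X₂)·P(AB₃)³) = (1.17)³·(0.0471)² / ((2.51)·(1.47)³) = 4.46×10⁻⁴
ΔG = RT ln(Q_p/K_p) = (8.314 J mol⁻¹ K⁻¹)(298 K) × ln(4.46×10⁻⁴/0.00300)
   = (2.478 kJ/mol)(-1.906) = -4.72 kJ/mol
ΔG < 0, so the forward reaction is spontaneous (proceeds forward).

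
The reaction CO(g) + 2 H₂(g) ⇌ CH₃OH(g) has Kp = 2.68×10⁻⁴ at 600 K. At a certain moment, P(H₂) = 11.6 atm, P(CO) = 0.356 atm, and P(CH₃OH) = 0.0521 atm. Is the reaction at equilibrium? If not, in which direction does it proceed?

reverse (toward reactants)

Qp = P(CH₃OH) / (P(CO)·P(H₂)²) = (0.0521) / ((0.356)·(11.6)²) = 0.00109
Qp = 0.00109 > Kp = 2.68×10⁻⁴, so the reverse reaction proceeds.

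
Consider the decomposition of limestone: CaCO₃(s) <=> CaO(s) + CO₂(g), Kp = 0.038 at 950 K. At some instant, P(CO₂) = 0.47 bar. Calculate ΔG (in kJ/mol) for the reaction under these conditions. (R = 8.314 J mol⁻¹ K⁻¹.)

ΔG = 19.9 kJ/mol

(CaCO₃, CaO are pure solids — omitted from Qp.)
Qp = P(CO₂) = 0.470
ΔG = RT ln(Qp/Kp) = (8.314 J mol⁻¹ K⁻¹)(950 K) × ln(0.470/0.038)
   = (7.898 kJ/mol)(2.515) = 19.9 kJ/mol
ΔG > 0, so the forward reaction is non-spontaneous (proceeds in reverse).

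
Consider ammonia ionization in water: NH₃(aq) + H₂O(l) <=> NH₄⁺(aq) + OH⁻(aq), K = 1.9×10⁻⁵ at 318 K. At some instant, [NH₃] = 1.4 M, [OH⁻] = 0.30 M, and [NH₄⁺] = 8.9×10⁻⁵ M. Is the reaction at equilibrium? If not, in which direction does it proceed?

neither direction; the system is at equilibrium

(H₂O is a pure liquid — omitted from Q.)
Q = [NH₄⁺]·[OH⁻] / [NH₃] = (8.9×10⁻⁵)·(0.30) / (1.4) = 1.9×10⁻⁵
Q = 1.9×10⁻⁵ = K, so the system is already at equilibrium.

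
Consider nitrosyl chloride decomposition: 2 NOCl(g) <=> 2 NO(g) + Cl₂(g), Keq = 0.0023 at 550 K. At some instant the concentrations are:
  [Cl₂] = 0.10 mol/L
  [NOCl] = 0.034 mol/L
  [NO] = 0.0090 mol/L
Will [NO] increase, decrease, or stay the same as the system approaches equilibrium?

Q = [NO]²·[Cl₂] / [NOCl]² = (0.0090)²·(0.10) / (0.034)² = 0.0070
Q = 0.0070 > Keq = 0.0023: net reverse reaction.
NO is a product, so it decreases.

decrease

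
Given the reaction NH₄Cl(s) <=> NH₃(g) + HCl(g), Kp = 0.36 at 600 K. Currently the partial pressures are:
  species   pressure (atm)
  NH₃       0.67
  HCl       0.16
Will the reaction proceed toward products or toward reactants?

forward (toward products)

(NH₄Cl is a pure solid — omitted from Qp.)
Qp = P(NH₃)·P(HCl) = (0.67)·(0.16) = 0.11
Qp = 0.11 < Kp = 0.36, so the forward reaction proceeds.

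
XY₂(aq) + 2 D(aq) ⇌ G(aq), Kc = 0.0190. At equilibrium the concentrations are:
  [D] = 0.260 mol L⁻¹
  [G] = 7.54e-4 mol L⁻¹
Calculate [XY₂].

At equilibrium, Kc = [G] / ([XY₂]·[D]²) = 0.0190.
(7.54e-4) / (([XY₂])·(0.260)²) = 0.0190
[XY₂] = 0.587 mol L⁻¹

[XY₂] = 0.587 mol L⁻¹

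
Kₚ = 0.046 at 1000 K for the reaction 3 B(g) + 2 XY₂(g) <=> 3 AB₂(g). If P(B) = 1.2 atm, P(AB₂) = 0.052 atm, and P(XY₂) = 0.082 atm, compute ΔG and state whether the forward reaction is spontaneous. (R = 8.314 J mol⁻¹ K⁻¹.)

ΔG = -11.1 kJ/mol; the forward reaction is spontaneous

Qₚ = P(AB₂)³ / (P(B)³·P(XY₂)²) = (0.052)³ / ((1.2)³·(0.082)²) = 0.0121
ΔG = RT ln(Qₚ/Kₚ) = (8.314 J mol⁻¹ K⁻¹)(1000 K) × ln(0.0121/0.046)
   = (8.314 kJ/mol)(-1.335) = -11.1 kJ/mol
ΔG < 0, so the forward reaction is spontaneous (proceeds forward).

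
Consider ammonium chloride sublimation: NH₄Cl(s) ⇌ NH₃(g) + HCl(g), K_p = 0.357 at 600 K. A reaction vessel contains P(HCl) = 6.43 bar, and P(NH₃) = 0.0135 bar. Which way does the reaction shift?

to the right

(NH₄Cl is a pure solid — omitted from Q_p.)
Q_p = P(NH₃)·P(HCl) = (0.0135)·(6.43) = 0.0868
Q_p = 0.0868 < K_p = 0.357, so the forward reaction proceeds.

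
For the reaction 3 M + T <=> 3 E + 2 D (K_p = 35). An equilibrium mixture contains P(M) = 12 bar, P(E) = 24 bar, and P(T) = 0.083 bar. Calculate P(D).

At equilibrium, K_p = P(E)³·P(D)² / (P(M)³·P(T)) = 35.
(24)³·(P(D))² / ((12)³·(0.083)) = 35
P(D)² = 0.363 ⇒ P(D) = 0.60 bar

P(D) = 0.60 bar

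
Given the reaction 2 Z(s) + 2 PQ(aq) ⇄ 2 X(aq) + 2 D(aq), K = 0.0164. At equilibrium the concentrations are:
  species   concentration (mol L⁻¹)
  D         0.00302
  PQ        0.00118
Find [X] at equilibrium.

(Z is a pure solid — omitted from K.)
At equilibrium, K = [X]²·[D]² / [PQ]² = 0.0164.
([X])²·(0.00302)² / (0.00118)² = 0.0164
[X]² = 0.00250 ⇒ [X] = 0.0500 mol L⁻¹

[X] = 0.0500 mol L⁻¹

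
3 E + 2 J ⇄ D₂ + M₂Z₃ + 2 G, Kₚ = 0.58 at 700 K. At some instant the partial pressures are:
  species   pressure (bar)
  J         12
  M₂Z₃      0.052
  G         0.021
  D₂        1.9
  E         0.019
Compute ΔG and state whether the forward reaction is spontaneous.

ΔG = -15.0 kJ/mol; the forward reaction is spontaneous

Qₚ = P(D₂)·P(M₂Z₃)·P(G)² / (P(E)³·P(J)²) = (1.9)·(0.052)·(0.021)² / ((0.019)³·(12)²) = 0.0441
ΔG = RT ln(Qₚ/Kₚ) = (8.314 J mol⁻¹ K⁻¹)(700 K) × ln(0.0441/0.58)
   = (5.820 kJ/mol)(-2.577) = -15.0 kJ/mol
ΔG < 0, so the forward reaction is spontaneous (proceeds forward).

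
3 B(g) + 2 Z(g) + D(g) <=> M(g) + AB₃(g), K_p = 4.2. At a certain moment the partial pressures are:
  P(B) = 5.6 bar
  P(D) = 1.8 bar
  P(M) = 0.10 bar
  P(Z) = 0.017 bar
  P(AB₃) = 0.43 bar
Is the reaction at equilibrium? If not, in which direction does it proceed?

Q_p = P(M)·P(AB₃) / (P(B)³·P(Z)²·P(D)) = (0.10)·(0.43) / ((5.6)³·(0.017)²·(1.8)) = 0.47
Q_p = 0.47 < K_p = 4.2, so the forward reaction proceeds.

in the forward direction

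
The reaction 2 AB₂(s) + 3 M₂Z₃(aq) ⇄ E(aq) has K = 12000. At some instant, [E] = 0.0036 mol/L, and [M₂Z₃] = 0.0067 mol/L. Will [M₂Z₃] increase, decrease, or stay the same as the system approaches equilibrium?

stay the same

(AB₂ is a pure solid — omitted from Q.)
Q = [E] / [M₂Z₃]³ = (0.0036) / (0.0067)³ = 12000
Q = 12000 = K; the system is at equilibrium.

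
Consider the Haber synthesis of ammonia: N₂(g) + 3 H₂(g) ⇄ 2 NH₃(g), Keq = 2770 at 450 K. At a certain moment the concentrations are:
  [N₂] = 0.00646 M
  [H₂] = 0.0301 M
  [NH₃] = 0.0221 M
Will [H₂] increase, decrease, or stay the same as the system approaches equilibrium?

stay the same

Q = [NH₃]² / ([N₂]·[H₂]³) = (0.0221)² / ((0.00646)·(0.0301)³) = 2770
Q = 2770 = Keq; the system is at equilibrium.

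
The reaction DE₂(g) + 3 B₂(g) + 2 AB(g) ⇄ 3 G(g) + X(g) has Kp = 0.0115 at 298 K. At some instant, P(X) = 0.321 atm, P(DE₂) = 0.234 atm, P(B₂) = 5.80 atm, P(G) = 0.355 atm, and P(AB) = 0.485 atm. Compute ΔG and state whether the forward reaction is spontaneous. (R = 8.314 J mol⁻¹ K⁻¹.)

ΔG = -5.33 kJ/mol; the forward reaction is spontaneous

Qp = P(G)³·P(X) / (P(DE₂)·P(B₂)³·P(AB)²) = (0.355)³·(0.321) / ((0.234)·(5.80)³·(0.485)²) = 0.00134
ΔG = RT ln(Qp/Kp) = (8.314 J mol⁻¹ K⁻¹)(298 K) × ln(0.00134/0.0115)
   = (2.478 kJ/mol)(-2.150) = -5.33 kJ/mol
ΔG < 0, so the forward reaction is spontaneous (proceeds forward).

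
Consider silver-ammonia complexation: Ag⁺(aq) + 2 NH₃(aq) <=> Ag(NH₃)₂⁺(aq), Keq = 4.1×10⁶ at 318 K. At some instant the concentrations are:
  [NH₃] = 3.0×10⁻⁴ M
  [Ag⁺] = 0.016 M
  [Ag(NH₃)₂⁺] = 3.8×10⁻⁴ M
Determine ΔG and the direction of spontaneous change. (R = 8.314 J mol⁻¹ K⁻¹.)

ΔG = -7.25 kJ/mol; the forward reaction is spontaneous

Q = [Ag(NH₃)₂⁺] / ([Ag⁺]·[NH₃]²) = (3.8×10⁻⁴) / ((0.016)·(3.0×10⁻⁴)²) = 2.64×10⁵
ΔG = RT ln(Q/Keq) = (8.314 J mol⁻¹ K⁻¹)(318 K) × ln(2.64×10⁵/4.1×10⁶)
   = (2.644 kJ/mol)(-2.743) = -7.25 kJ/mol
ΔG < 0, so the forward reaction is spontaneous (proceeds forward).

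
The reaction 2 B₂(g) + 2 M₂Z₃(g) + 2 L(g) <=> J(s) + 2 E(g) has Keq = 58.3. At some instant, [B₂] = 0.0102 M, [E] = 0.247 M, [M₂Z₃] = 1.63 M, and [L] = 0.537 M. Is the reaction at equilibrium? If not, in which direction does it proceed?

(J is a pure solid — omitted from Q.)
Q = [E]² / ([B₂]²·[M₂Z₃]²·[L]²) = (0.247)² / ((0.0102)²·(1.63)²·(0.537)²) = 765
Q = 765 > Keq = 58.3, so the reverse reaction proceeds.

reverse (toward reactants)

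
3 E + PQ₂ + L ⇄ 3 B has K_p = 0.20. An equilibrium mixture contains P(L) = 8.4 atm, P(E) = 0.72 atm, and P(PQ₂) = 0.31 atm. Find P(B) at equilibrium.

P(B) = 0.58 atm

At equilibrium, K_p = P(B)³ / (P(E)³·P(PQ₂)·P(L)) = 0.20.
(P(B))³ / ((0.72)³·(0.31)·(8.4)) = 0.20
P(B)³ = 0.194 ⇒ P(B) = 0.58 atm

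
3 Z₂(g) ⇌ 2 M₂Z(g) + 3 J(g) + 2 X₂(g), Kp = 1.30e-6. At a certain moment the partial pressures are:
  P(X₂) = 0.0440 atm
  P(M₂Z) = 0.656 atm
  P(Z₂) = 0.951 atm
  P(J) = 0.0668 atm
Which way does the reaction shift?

Qp = P(M₂Z)²·P(J)³·P(X₂)² / P(Z₂)³ = (0.656)²·(0.0668)³·(0.0440)² / (0.951)³ = 2.89e-7
Qp = 2.89e-7 < Kp = 1.30e-6, so the forward reaction proceeds.

in the forward direction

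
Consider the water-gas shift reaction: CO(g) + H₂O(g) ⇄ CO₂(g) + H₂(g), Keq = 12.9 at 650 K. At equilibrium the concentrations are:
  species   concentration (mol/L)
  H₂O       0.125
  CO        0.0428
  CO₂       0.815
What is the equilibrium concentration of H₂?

At equilibrium, Keq = [CO₂]·[H₂] / ([CO]·[H₂O]) = 12.9.
(0.815)·([H₂]) / ((0.0428)·(0.125)) = 12.9
[H₂] = 0.0847 mol/L

[H₂] = 0.0847 mol/L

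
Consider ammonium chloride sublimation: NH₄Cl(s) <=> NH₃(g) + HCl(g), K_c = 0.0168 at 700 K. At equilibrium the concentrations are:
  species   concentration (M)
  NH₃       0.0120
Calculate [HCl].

(NH₄Cl is a pure solid — omitted from K_c.)
At equilibrium, K_c = [NH₃]·[HCl] = 0.0168.
(0.0120)·([HCl]) = 0.0168
[HCl] = 1.40 M

[HCl] = 1.40 M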